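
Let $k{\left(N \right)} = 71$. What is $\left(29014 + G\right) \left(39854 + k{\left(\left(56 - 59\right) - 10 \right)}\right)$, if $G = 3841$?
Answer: $1311735875$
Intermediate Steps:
$\left(29014 + G\right) \left(39854 + k{\left(\left(56 - 59\right) - 10 \right)}\right) = \left(29014 + 3841\right) \left(39854 + 71\right) = 32855 \cdot 39925 = 1311735875$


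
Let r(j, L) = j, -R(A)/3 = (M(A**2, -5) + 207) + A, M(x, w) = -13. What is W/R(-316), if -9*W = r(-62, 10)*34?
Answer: 1054/1647 ≈ 0.63995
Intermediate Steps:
R(A) = -582 - 3*A (R(A) = -3*((-13 + 207) + A) = -3*(194 + A) = -582 - 3*A)
W = 2108/9 (W = -(-62)*34/9 = -1/9*(-2108) = 2108/9 ≈ 234.22)
W/R(-316) = 2108/(9*(-582 - 3*(-316))) = 2108/(9*(-582 + 948)) = (2108/9)/366 = (2108/9)*(1/366) = 1054/1647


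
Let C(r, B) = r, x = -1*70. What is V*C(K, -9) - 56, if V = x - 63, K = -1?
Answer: 77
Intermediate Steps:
x = -70
V = -133 (V = -70 - 63 = -133)
V*C(K, -9) - 56 = -133*(-1) - 56 = 133 - 56 = 77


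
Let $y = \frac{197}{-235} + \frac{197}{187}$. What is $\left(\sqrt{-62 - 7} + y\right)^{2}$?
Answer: $- \frac{133160832789}{1931163025} + \frac{18912 i \sqrt{69}}{43945} \approx -68.954 + 3.5748 i$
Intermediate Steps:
$y = \frac{9456}{43945}$ ($y = 197 \left(- \frac{1}{235}\right) + 197 \cdot \frac{1}{187} = - \frac{197}{235} + \frac{197}{187} = \frac{9456}{43945} \approx 0.21518$)
$\left(\sqrt{-62 - 7} + y\right)^{2} = \left(\sqrt{-62 - 7} + \frac{9456}{43945}\right)^{2} = \left(\sqrt{-69} + \frac{9456}{43945}\right)^{2} = \left(i \sqrt{69} + \frac{9456}{43945}\right)^{2} = \left(\frac{9456}{43945} + i \sqrt{69}\right)^{2}$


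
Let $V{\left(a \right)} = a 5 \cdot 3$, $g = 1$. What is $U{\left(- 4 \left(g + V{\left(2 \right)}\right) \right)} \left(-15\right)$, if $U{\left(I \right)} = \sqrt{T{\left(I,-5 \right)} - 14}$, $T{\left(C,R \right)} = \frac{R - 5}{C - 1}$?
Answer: $- 6 i \sqrt{87} \approx - 55.964 i$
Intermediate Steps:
$T{\left(C,R \right)} = \frac{-5 + R}{-1 + C}$
$V{\left(a \right)} = 15 a$ ($V{\left(a \right)} = 5 a 3 = 15 a$)
$U{\left(I \right)} = \sqrt{-14 - \frac{10}{-1 + I}}$ ($U{\left(I \right)} = \sqrt{\frac{-5 - 5}{-1 + I} - 14} = \sqrt{\frac{1}{-1 + I} \left(-10\right) - 14} = \sqrt{- \frac{10}{-1 + I} - 14} = \sqrt{-14 - \frac{10}{-1 + I}}$)
$U{\left(- 4 \left(g + V{\left(2 \right)}\right) \right)} \left(-15\right) = \sqrt{2} \sqrt{\frac{2 - 7 \left(- 4 \left(1 + 15 \cdot 2\right)\right)}{-1 - 4 \left(1 + 15 \cdot 2\right)}} \left(-15\right) = \sqrt{2} \sqrt{\frac{2 - 7 \left(- 4 \left(1 + 30\right)\right)}{-1 - 4 \left(1 + 30\right)}} \left(-15\right) = \sqrt{2} \sqrt{\frac{2 - 7 \left(\left(-4\right) 31\right)}{-1 - 124}} \left(-15\right) = \sqrt{2} \sqrt{\frac{2 - -868}{-1 - 124}} \left(-15\right) = \sqrt{2} \sqrt{\frac{2 + 868}{-125}} \left(-15\right) = \sqrt{2} \sqrt{\left(- \frac{1}{125}\right) 870} \left(-15\right) = \sqrt{2} \sqrt{- \frac{174}{25}} \left(-15\right) = \sqrt{2} \frac{i \sqrt{174}}{5} \left(-15\right) = \frac{2 i \sqrt{87}}{5} \left(-15\right) = - 6 i \sqrt{87}$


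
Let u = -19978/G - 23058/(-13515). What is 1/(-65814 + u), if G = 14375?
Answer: -12951875/852410604178 ≈ -1.5194e-5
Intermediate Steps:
u = 4097072/12951875 (u = -19978/14375 - 23058/(-13515) = -19978*1/14375 - 23058*(-1/13515) = -19978/14375 + 7686/4505 = 4097072/12951875 ≈ 0.31633)
1/(-65814 + u) = 1/(-65814 + 4097072/12951875) = 1/(-852410604178/12951875) = -12951875/852410604178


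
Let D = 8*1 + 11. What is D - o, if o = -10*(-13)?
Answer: -111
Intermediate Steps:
D = 19 (D = 8 + 11 = 19)
o = 130
D - o = 19 - 1*130 = 19 - 130 = -111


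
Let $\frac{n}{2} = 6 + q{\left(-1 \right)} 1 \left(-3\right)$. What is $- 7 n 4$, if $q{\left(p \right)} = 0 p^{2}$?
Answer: $-336$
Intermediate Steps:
$q{\left(p \right)} = 0$
$n = 12$ ($n = 2 \left(6 + 0 \cdot 1 \left(-3\right)\right) = 2 \left(6 + 0 \left(-3\right)\right) = 2 \left(6 + 0\right) = 2 \cdot 6 = 12$)
$- 7 n 4 = \left(-7\right) 12 \cdot 4 = \left(-84\right) 4 = -336$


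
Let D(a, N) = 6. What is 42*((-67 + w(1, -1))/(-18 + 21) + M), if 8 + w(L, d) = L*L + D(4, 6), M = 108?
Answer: 3584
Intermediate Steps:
w(L, d) = -2 + L² (w(L, d) = -8 + (L*L + 6) = -8 + (L² + 6) = -8 + (6 + L²) = -2 + L²)
42*((-67 + w(1, -1))/(-18 + 21) + M) = 42*((-67 + (-2 + 1²))/(-18 + 21) + 108) = 42*((-67 + (-2 + 1))/3 + 108) = 42*((-67 - 1)*(⅓) + 108) = 42*(-68*⅓ + 108) = 42*(-68/3 + 108) = 42*(256/3) = 3584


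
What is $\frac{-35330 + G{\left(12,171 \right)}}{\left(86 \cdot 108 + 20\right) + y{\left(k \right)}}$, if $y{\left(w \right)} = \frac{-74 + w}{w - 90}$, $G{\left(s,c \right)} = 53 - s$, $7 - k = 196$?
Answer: $- \frac{9845631}{2597195} \approx -3.7909$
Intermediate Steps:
$k = -189$ ($k = 7 - 196 = -189$)
$y{\left(w \right)} = \frac{-74 + w}{-90 + w}$
$\frac{-35330 + G{\left(12,171 \right)}}{\left(86 \cdot 108 + 20\right) + y{\left(k \right)}} = \frac{-35330 + \left(53 - 12\right)}{\left(86 \cdot 108 + 20\right) + \frac{-74 - 189}{-90 - 189}} = \frac{-35330 + \left(53 - 12\right)}{\left(9288 + 20\right) + \frac{1}{-279} \left(-263\right)} = \frac{-35330 + 41}{9308 - - \frac{263}{279}} = - \frac{35289}{9308 + \frac{263}{279}} = - \frac{35289}{\frac{2597195}{279}} = \left(-35289\right) \frac{279}{2597195} = - \frac{9845631}{2597195}$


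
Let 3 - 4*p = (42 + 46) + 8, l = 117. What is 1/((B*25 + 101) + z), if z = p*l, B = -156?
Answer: -4/26077 ≈ -0.00015339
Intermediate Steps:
p = -93/4 (p = 3/4 - ((42 + 46) + 8)/4 = 3/4 - (88 + 8)/4 = 3/4 - 1/4*96 = 3/4 - 24 = -93/4 ≈ -23.250)
z = -10881/4 (z = -93/4*117 = -10881/4 ≈ -2720.3)
1/((B*25 + 101) + z) = 1/((-156*25 + 101) - 10881/4) = 1/((-3900 + 101) - 10881/4) = 1/(-3799 - 10881/4) = 1/(-26077/4) = -4/26077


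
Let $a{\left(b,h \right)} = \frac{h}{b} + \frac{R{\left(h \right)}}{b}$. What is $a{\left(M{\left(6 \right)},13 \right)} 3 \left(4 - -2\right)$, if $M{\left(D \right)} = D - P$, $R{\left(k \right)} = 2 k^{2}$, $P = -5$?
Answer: $\frac{6318}{11} \approx 574.36$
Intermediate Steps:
$M{\left(D \right)} = 5 + D$ ($M{\left(D \right)} = D - -5 = D + 5 = 5 + D$)
$a{\left(b,h \right)} = \frac{h}{b} + \frac{2 h^{2}}{b}$
$a{\left(M{\left(6 \right)},13 \right)} 3 \left(4 - -2\right) = \frac{13 \left(1 + 2 \cdot 13\right)}{5 + 6} \cdot 3 \left(4 - -2\right) = \frac{13 \left(1 + 26\right)}{11} \cdot 3 \left(4 + 2\right) = 13 \cdot \frac{1}{11} \cdot 27 \cdot 3 \cdot 6 = \frac{351}{11} \cdot 18 = \frac{6318}{11}$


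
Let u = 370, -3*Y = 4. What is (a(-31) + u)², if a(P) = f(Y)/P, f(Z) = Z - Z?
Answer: 136900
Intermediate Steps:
Y = -4/3 (Y = -⅓*4 = -4/3 ≈ -1.3333)
f(Z) = 0
a(P) = 0 (a(P) = 0/P = 0)
(a(-31) + u)² = (0 + 370)² = 370² = 136900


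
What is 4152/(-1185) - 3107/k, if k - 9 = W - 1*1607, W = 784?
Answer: 100689/321530 ≈ 0.31316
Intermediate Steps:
k = -814 (k = 9 + (784 - 1*1607) = 9 + (784 - 1607) = 9 - 823 = -814)
4152/(-1185) - 3107/k = 4152/(-1185) - 3107/(-814) = 4152*(-1/1185) - 3107*(-1/814) = -1384/395 + 3107/814 = 100689/321530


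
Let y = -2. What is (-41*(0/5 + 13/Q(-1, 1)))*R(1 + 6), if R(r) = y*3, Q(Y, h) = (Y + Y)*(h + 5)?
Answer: -533/2 ≈ -266.50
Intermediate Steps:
Q(Y, h) = 2*Y*(5 + h) (Q(Y, h) = (2*Y)*(5 + h) = 2*Y*(5 + h))
R(r) = -6 (R(r) = -2*3 = -6)
(-41*(0/5 + 13/Q(-1, 1)))*R(1 + 6) = -41*(0/5 + 13/((2*(-1)*(5 + 1))))*(-6) = -41*(0*(⅕) + 13/((2*(-1)*6)))*(-6) = -41*(0 + 13/(-12))*(-6) = -41*(0 + 13*(-1/12))*(-6) = -41*(0 - 13/12)*(-6) = -41*(-13/12)*(-6) = (533/12)*(-6) = -533/2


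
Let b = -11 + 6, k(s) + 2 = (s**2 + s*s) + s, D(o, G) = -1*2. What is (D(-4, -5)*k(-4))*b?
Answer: 260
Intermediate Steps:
D(o, G) = -2
k(s) = -2 + s + 2*s**2 (k(s) = -2 + ((s**2 + s*s) + s) = -2 + ((s**2 + s**2) + s) = -2 + (2*s**2 + s) = -2 + (s + 2*s**2) = -2 + s + 2*s**2)
b = -5
(D(-4, -5)*k(-4))*b = -2*(-2 - 4 + 2*(-4)**2)*(-5) = -2*(-2 - 4 + 2*16)*(-5) = -2*(-2 - 4 + 32)*(-5) = -2*26*(-5) = -52*(-5) = 260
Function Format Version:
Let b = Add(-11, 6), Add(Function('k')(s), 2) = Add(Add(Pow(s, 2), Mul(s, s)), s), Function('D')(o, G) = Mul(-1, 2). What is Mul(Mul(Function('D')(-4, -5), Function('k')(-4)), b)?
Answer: 260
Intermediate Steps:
Function('D')(o, G) = -2
Function('k')(s) = Add(-2, s, Mul(2, Pow(s, 2))) (Function('k')(s) = Add(-2, Add(Add(Pow(s, 2), Mul(s, s)), s)) = Add(-2, Add(Add(Pow(s, 2), Pow(s, 2)), s)) = Add(-2, Add(Mul(2, Pow(s, 2)), s)) = Add(-2, Add(s, Mul(2, Pow(s, 2)))) = Add(-2, s, Mul(2, Pow(s, 2))))
b = -5
Mul(Mul(Function('D')(-4, -5), Function('k')(-4)), b) = Mul(Mul(-2, Add(-2, -4, Mul(2, Pow(-4, 2)))), -5) = Mul(Mul(-2, Add(-2, -4, Mul(2, 16))), -5) = Mul(Mul(-2, Add(-2, -4, 32)), -5) = Mul(Mul(-2, 26), -5) = Mul(-52, -5) = 260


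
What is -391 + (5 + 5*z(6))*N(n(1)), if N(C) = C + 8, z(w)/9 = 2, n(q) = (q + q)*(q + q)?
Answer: 749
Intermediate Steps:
n(q) = 4*q**2 (n(q) = (2*q)*(2*q) = 4*q**2)
z(w) = 18 (z(w) = 9*2 = 18)
N(C) = 8 + C
-391 + (5 + 5*z(6))*N(n(1)) = -391 + (5 + 5*18)*(8 + 4*1**2) = -391 + (5 + 90)*(8 + 4*1) = -391 + 95*(8 + 4) = -391 + 95*12 = -391 + 1140 = 749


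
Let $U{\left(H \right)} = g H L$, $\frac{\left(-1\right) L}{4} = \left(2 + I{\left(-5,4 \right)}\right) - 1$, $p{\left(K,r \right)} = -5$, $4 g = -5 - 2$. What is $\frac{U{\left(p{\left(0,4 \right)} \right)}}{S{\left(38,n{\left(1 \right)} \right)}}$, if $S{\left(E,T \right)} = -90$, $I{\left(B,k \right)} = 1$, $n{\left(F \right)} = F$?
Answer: $\frac{7}{9} \approx 0.77778$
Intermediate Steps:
$g = - \frac{7}{4}$ ($g = \frac{-5 - 2}{4} = \frac{1}{4} \left(-7\right) = - \frac{7}{4} \approx -1.75$)
$L = -8$ ($L = - 4 \left(\left(2 + 1\right) - 1\right) = - 4 \left(3 - 1\right) = \left(-4\right) 2 = -8$)
$U{\left(H \right)} = 14 H$ ($U{\left(H \right)} = - \frac{7 H}{4} \left(-8\right) = 14 H$)
$\frac{U{\left(p{\left(0,4 \right)} \right)}}{S{\left(38,n{\left(1 \right)} \right)}} = \frac{14 \left(-5\right)}{-90} = \left(-70\right) \left(- \frac{1}{90}\right) = \frac{7}{9}$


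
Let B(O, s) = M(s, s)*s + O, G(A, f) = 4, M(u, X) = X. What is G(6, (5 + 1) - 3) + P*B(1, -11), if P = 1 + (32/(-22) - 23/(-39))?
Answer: 8792/429 ≈ 20.494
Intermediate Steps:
B(O, s) = O + s² (B(O, s) = s*s + O = s² + O = O + s²)
P = 58/429 (P = 1 + (32*(-1/22) - 23*(-1/39)) = 1 + (-16/11 + 23/39) = 1 - 371/429 = 58/429 ≈ 0.13520)
G(6, (5 + 1) - 3) + P*B(1, -11) = 4 + 58*(1 + (-11)²)/429 = 4 + 58*(1 + 121)/429 = 4 + (58/429)*122 = 4 + 7076/429 = 8792/429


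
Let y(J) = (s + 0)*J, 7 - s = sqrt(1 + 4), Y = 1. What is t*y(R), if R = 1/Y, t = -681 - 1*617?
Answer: -9086 + 1298*sqrt(5) ≈ -6183.6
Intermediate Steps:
s = 7 - sqrt(5) (s = 7 - sqrt(1 + 4) = 7 - sqrt(5) ≈ 4.7639)
t = -1298 (t = -681 - 617 = -1298)
R = 1 (R = 1/1 = 1*1 = 1)
y(J) = J*(7 - sqrt(5)) (y(J) = ((7 - sqrt(5)) + 0)*J = (7 - sqrt(5))*J = J*(7 - sqrt(5)))
t*y(R) = -1298*(7 - sqrt(5)) = -9086 + 1298*sqrt(5)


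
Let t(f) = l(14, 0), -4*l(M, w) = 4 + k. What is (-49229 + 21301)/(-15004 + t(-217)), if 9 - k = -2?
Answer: 111712/60031 ≈ 1.8609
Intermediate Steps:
k = 11 (k = 9 - 1*(-2) = 9 + 2 = 11)
l(M, w) = -15/4 (l(M, w) = -(4 + 11)/4 = -1/4*15 = -15/4)
t(f) = -15/4
(-49229 + 21301)/(-15004 + t(-217)) = (-49229 + 21301)/(-15004 - 15/4) = -27928/(-60031/4) = -27928*(-4/60031) = 111712/60031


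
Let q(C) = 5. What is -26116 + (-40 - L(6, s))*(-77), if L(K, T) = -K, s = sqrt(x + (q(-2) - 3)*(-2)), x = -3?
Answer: -23498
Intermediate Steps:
s = I*sqrt(7) (s = sqrt(-3 + (5 - 3)*(-2)) = sqrt(-3 + 2*(-2)) = sqrt(-3 - 4) = sqrt(-7) = I*sqrt(7) ≈ 2.6458*I)
-26116 + (-40 - L(6, s))*(-77) = -26116 + (-40 - (-1)*6)*(-77) = -26116 + (-40 - 1*(-6))*(-77) = -26116 + (-40 + 6)*(-77) = -26116 - 34*(-77) = -26116 + 2618 = -23498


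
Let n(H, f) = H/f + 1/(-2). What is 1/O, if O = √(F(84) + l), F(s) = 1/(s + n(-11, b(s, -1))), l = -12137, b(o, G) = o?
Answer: -I*√595222274981/84995327 ≈ -0.009077*I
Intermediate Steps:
n(H, f) = -½ + H/f (n(H, f) = H/f + 1*(-½) = H/f - ½ = -½ + H/f)
F(s) = 1/(s + (-11 - s/2)/s)
O = I*√595222274981/7003 (O = √(2*84/(-22 - 1*84 + 2*84²) - 12137) = √(2*84/(-22 - 84 + 2*7056) - 12137) = √(2*84/(-22 - 84 + 14112) - 12137) = √(2*84/14006 - 12137) = √(2*84*(1/14006) - 12137) = √(84/7003 - 12137) = √(-84995327/7003) = I*√595222274981/7003 ≈ 110.17*I)
1/O = 1/(I*√595222274981/7003) = -I*√595222274981/84995327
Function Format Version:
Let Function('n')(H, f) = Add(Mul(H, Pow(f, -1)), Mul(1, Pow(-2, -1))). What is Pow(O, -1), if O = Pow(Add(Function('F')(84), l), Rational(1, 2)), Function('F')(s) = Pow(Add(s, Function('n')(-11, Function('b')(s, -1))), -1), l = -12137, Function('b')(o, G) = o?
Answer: Mul(Rational(-1, 84995327), I, Pow(595222274981, Rational(1, 2))) ≈ Mul(-0.0090770, I)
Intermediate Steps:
Function('n')(H, f) = Add(Rational(-1, 2), Mul(H, Pow(f, -1))) (Function('n')(H, f) = Add(Mul(H, Pow(f, -1)), Mul(1, Rational(-1, 2))) = Add(Mul(H, Pow(f, -1)), Rational(-1, 2)) = Add(Rational(-1, 2), Mul(H, Pow(f, -1))))
Function('F')(s) = Pow(Add(s, Mul(Pow(s, -1), Add(-11, Mul(Rational(-1, 2), s)))), -1)
O = Mul(Rational(1, 7003), I, Pow(595222274981, Rational(1, 2))) (O = Pow(Add(Mul(2, 84, Pow(Add(-22, Mul(-1, 84), Mul(2, Pow(84, 2))), -1)), -12137), Rational(1, 2)) = Pow(Add(Mul(2, 84, Pow(Add(-22, -84, Mul(2, 7056)), -1)), -12137), Rational(1, 2)) = Pow(Add(Mul(2, 84, Pow(Add(-22, -84, 14112), -1)), -12137), Rational(1, 2)) = Pow(Add(Mul(2, 84, Pow(14006, -1)), -12137), Rational(1, 2)) = Pow(Add(Mul(2, 84, Rational(1, 14006)), -12137), Rational(1, 2)) = Pow(Add(Rational(84, 7003), -12137), Rational(1, 2)) = Pow(Rational(-84995327, 7003), Rational(1, 2)) = Mul(Rational(1, 7003), I, Pow(595222274981, Rational(1, 2))) ≈ Mul(110.17, I))
Pow(O, -1) = Pow(Mul(Rational(1, 7003), I, Pow(595222274981, Rational(1, 2))), -1) = Mul(Rational(-1, 84995327), I, Pow(595222274981, Rational(1, 2)))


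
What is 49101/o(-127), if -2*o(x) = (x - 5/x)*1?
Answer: 6235827/8062 ≈ 773.48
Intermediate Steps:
o(x) = -x/2 + 5/(2*x) (o(x) = -(x - 5/x)/2 = -x/2 + 5/(2*x))
49101/o(-127) = 49101/(((½)*(5 - 1*(-127)²)/(-127))) = 49101/(((½)*(-1/127)*(5 - 1*16129))) = 49101/(((½)*(-1/127)*(5 - 16129))) = 49101/(((½)*(-1/127)*(-16124))) = 49101/(8062/127) = 49101*(127/8062) = 6235827/8062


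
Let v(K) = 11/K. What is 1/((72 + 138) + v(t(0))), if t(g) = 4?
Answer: 4/851 ≈ 0.0047004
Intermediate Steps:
1/((72 + 138) + v(t(0))) = 1/((72 + 138) + 11/4) = 1/(210 + 11*(1/4)) = 1/(210 + 11/4) = 1/(851/4) = 4/851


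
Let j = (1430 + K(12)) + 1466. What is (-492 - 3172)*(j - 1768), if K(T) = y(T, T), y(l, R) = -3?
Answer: -4122000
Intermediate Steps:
K(T) = -3
j = 2893 (j = (1430 - 3) + 1466 = 1427 + 1466 = 2893)
(-492 - 3172)*(j - 1768) = (-492 - 3172)*(2893 - 1768) = -3664*1125 = -4122000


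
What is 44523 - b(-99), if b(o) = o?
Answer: 44622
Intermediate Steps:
44523 - b(-99) = 44523 - 1*(-99) = 44523 + 99 = 44622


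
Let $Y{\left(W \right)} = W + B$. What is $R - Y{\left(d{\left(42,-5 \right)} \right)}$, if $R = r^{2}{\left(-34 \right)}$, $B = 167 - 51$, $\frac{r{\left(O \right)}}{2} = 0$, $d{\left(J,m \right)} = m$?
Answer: $-111$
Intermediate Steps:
$r{\left(O \right)} = 0$ ($r{\left(O \right)} = 2 \cdot 0 = 0$)
$B = 116$
$Y{\left(W \right)} = 116 + W$ ($Y{\left(W \right)} = W + 116 = 116 + W$)
$R = 0$ ($R = 0^{2} = 0$)
$R - Y{\left(d{\left(42,-5 \right)} \right)} = 0 - \left(116 - 5\right) = 0 - 111 = -111$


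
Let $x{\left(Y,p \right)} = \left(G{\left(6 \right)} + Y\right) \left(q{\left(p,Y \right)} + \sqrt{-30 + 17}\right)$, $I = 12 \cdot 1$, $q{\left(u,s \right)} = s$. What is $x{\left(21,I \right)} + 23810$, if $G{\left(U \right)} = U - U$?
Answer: $24251 + 21 i \sqrt{13} \approx 24251.0 + 75.717 i$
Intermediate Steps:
$I = 12$
$G{\left(U \right)} = 0$
$x{\left(Y,p \right)} = Y \left(Y + i \sqrt{13}\right)$ ($x{\left(Y,p \right)} = \left(0 + Y\right) \left(Y + \sqrt{-30 + 17}\right) = Y \left(Y + \sqrt{-13}\right) = Y \left(Y + i \sqrt{13}\right)$)
$x{\left(21,I \right)} + 23810 = 21 \left(21 + i \sqrt{13}\right) + 23810 = \left(441 + 21 i \sqrt{13}\right) + 23810 = 24251 + 21 i \sqrt{13}$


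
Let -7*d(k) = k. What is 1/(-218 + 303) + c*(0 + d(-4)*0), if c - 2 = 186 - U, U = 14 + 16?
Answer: 1/85 ≈ 0.011765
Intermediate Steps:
U = 30
d(k) = -k/7
c = 158 (c = 2 + (186 - 1*30) = 2 + (186 - 30) = 2 + 156 = 158)
1/(-218 + 303) + c*(0 + d(-4)*0) = 1/(-218 + 303) + 158*(0 - 1/7*(-4)*0) = 1/85 + 158*(0 + (4/7)*0) = 1/85 + 158*(0 + 0) = 1/85 + 158*0 = 1/85 + 0 = 1/85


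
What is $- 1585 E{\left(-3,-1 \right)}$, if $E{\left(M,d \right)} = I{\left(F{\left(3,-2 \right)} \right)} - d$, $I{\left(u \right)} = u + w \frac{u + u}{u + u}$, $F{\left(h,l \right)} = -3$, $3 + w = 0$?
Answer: $7925$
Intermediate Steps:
$w = -3$ ($w = -3 + 0 = -3$)
$I{\left(u \right)} = -3 + u$ ($I{\left(u \right)} = u - 3 \frac{u + u}{u + u} = u - 3 \frac{2 u}{2 u} = u - 3 \cdot 2 u \frac{1}{2 u} = u - 3 = -3 + u$)
$E{\left(M,d \right)} = -6 - d$ ($E{\left(M,d \right)} = \left(-3 - 3\right) - d = -6 - d$)
$- 1585 E{\left(-3,-1 \right)} = - 1585 \left(-6 - -1\right) = - 1585 \left(-6 + 1\right) = \left(-1585\right) \left(-5\right) = 7925$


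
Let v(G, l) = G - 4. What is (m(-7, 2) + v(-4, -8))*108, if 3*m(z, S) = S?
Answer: -792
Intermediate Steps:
v(G, l) = -4 + G
m(z, S) = S/3
(m(-7, 2) + v(-4, -8))*108 = ((⅓)*2 + (-4 - 4))*108 = (⅔ - 8)*108 = -22/3*108 = -792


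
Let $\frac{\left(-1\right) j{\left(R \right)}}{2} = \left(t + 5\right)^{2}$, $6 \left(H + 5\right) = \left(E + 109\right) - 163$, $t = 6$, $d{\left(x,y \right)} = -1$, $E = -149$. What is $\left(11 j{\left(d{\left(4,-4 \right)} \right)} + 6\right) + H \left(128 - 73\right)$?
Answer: $- \frac{28751}{6} \approx -4791.8$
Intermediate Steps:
$H = - \frac{233}{6}$ ($H = -5 + \frac{\left(-149 + 109\right) - 163}{6} = -5 + \frac{-40 - 163}{6} = -5 + \frac{1}{6} \left(-203\right) = -5 - \frac{203}{6} = - \frac{233}{6} \approx -38.833$)
$j{\left(R \right)} = -242$ ($j{\left(R \right)} = - 2 \left(6 + 5\right)^{2} = - 2 \cdot 11^{2} = \left(-2\right) 121 = -242$)
$\left(11 j{\left(d{\left(4,-4 \right)} \right)} + 6\right) + H \left(128 - 73\right) = \left(11 \left(-242\right) + 6\right) - \frac{233 \left(128 - 73\right)}{6} = \left(-2662 + 6\right) - \frac{233 \left(128 - 73\right)}{6} = -2656 - \frac{12815}{6} = - \frac{28751}{6}$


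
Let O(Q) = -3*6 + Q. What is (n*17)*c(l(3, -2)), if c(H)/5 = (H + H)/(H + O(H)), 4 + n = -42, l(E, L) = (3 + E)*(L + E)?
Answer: 7820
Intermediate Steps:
O(Q) = -18 + Q
l(E, L) = (3 + E)*(E + L)
n = -46 (n = -4 - 42 = -46)
c(H) = 10*H/(-18 + 2*H) (c(H) = 5*((H + H)/(H + (-18 + H))) = 5*((2*H)/(-18 + 2*H)) = 5*(2*H/(-18 + 2*H)) = 10*H/(-18 + 2*H))
(n*17)*c(l(3, -2)) = (-46*17)*(5*(3² + 3*3 + 3*(-2) + 3*(-2))/(-9 + (3² + 3*3 + 3*(-2) + 3*(-2)))) = -3910*(9 + 9 - 6 - 6)/(-9 + (9 + 9 - 6 - 6)) = -3910*6/(-9 + 6) = -3910*6/(-3) = -3910*6*(-1)/3 = -782*(-10) = 7820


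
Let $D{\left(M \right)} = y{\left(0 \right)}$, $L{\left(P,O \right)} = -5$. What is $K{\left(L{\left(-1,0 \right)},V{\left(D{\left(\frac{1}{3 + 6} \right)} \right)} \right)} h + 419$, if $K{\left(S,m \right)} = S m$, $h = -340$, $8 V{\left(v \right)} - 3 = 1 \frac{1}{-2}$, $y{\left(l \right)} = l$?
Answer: $\frac{3801}{4} \approx 950.25$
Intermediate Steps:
$D{\left(M \right)} = 0$
$V{\left(v \right)} = \frac{5}{16}$ ($V{\left(v \right)} = \frac{3}{8} + \frac{1 \frac{1}{-2}}{8} = \frac{3}{8} + \frac{1 \left(- \frac{1}{2}\right)}{8} = \frac{3}{8} + \frac{1}{8} \left(- \frac{1}{2}\right) = \frac{3}{8} - \frac{1}{16} = \frac{5}{16}$)
$K{\left(L{\left(-1,0 \right)},V{\left(D{\left(\frac{1}{3 + 6} \right)} \right)} \right)} h + 419 = \left(-5\right) \frac{5}{16} \left(-340\right) + 419 = \left(- \frac{25}{16}\right) \left(-340\right) + 419 = \frac{2125}{4} + 419 = \frac{3801}{4}$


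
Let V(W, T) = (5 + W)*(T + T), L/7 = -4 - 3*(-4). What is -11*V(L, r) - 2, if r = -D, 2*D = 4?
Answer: 2682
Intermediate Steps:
D = 2 (D = (1/2)*4 = 2)
L = 56 (L = 7*(-4 - 3*(-4)) = 7*(-4 + 12) = 7*8 = 56)
r = -2 (r = -1*2 = -2)
V(W, T) = 2*T*(5 + W) (V(W, T) = (5 + W)*(2*T) = 2*T*(5 + W))
-11*V(L, r) - 2 = -22*(-2)*(5 + 56) - 2 = -22*(-2)*61 - 2 = -11*(-244) - 2 = 2684 - 2 = 2682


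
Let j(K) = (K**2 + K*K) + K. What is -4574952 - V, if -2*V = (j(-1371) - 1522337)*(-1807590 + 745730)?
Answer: -1186937878772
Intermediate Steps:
j(K) = K + 2*K**2 (j(K) = (K**2 + K**2) + K = 2*K**2 + K = K + 2*K**2)
V = 1186933303820 (V = -(-1371*(1 + 2*(-1371)) - 1522337)*(-1807590 + 745730)/2 = -(-1371*(1 - 2742) - 1522337)*(-1061860)/2 = -(-1371*(-2741) - 1522337)*(-1061860)/2 = -(3757911 - 1522337)*(-1061860)/2 = -1117787*(-1061860) = -1/2*(-2373866607640) = 1186933303820)
-4574952 - V = -4574952 - 1*1186933303820 = -4574952 - 1186933303820 = -1186937878772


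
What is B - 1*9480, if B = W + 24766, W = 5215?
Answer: 20501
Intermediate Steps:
B = 29981 (B = 5215 + 24766 = 29981)
B - 1*9480 = 29981 - 1*9480 = 29981 - 9480 = 20501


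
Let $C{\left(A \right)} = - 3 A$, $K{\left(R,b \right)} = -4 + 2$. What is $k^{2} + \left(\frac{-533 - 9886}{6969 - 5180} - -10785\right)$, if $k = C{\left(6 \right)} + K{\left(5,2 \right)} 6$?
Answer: $\frac{20894046}{1789} \approx 11679.0$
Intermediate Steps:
$K{\left(R,b \right)} = -2$
$k = -30$ ($k = \left(-3\right) 6 - 12 = -18 - 12 = -30$)
$k^{2} + \left(\frac{-533 - 9886}{6969 - 5180} - -10785\right) = \left(-30\right)^{2} + \left(\frac{-533 - 9886}{6969 - 5180} - -10785\right) = 900 + \left(- \frac{10419}{1789} + 10785\right) = 900 + \frac{19283946}{1789} = \frac{20894046}{1789}$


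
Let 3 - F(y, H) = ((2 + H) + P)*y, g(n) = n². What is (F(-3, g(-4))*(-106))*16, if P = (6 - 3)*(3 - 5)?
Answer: -66144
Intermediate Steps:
P = -6 (P = 3*(-2) = -6)
F(y, H) = 3 - y*(-4 + H) (F(y, H) = 3 - ((2 + H) - 6)*y = 3 - (-4 + H)*y = 3 - y*(-4 + H))
(F(-3, g(-4))*(-106))*16 = ((3 + 4*(-3) - 1*(-4)²*(-3))*(-106))*16 = ((3 - 12 - 1*16*(-3))*(-106))*16 = ((3 - 12 + 48)*(-106))*16 = (39*(-106))*16 = -4134*16 = -66144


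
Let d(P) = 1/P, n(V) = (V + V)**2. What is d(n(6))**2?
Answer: 1/20736 ≈ 4.8225e-5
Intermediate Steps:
n(V) = 4*V**2 (n(V) = (2*V)**2 = 4*V**2)
d(n(6))**2 = (1/(4*6**2))**2 = (1/(4*36))**2 = (1/144)**2 = 1/20736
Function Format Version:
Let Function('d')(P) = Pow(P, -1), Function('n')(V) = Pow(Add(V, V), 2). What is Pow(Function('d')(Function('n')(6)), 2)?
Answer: Rational(1, 20736) ≈ 4.8225e-5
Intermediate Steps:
Function('n')(V) = Mul(4, Pow(V, 2)) (Function('n')(V) = Pow(Mul(2, V), 2) = Mul(4, Pow(V, 2)))
Pow(Function('d')(Function('n')(6)), 2) = Pow(Pow(Mul(4, Pow(6, 2)), -1), 2) = Pow(Pow(Mul(4, 36), -1), 2) = Pow(Pow(144, -1), 2) = Pow(Rational(1, 144), 2) = Rational(1, 20736)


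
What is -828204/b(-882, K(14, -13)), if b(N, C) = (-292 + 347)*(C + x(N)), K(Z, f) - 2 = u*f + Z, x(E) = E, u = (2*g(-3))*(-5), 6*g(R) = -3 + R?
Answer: 69017/4565 ≈ 15.119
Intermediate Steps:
g(R) = -1/2 + R/6 (g(R) = (-3 + R)/6 = -1/2 + R/6)
u = 10 (u = (2*(-1/2 + (1/6)*(-3)))*(-5) = (2*(-1/2 - 1/2))*(-5) = (2*(-1))*(-5) = -2*(-5) = 10)
K(Z, f) = 2 + Z + 10*f (K(Z, f) = 2 + (10*f + Z) = 2 + (Z + 10*f) = 2 + Z + 10*f)
b(N, C) = 55*C + 55*N (b(N, C) = (-292 + 347)*(C + N) = 55*(C + N) = 55*C + 55*N)
-828204/b(-882, K(14, -13)) = -828204/(55*(2 + 14 + 10*(-13)) + 55*(-882)) = -828204/(55*(2 + 14 - 130) - 48510) = -828204/(55*(-114) - 48510) = -828204/(-6270 - 48510) = -828204/(-54780) = -828204*(-1/54780) = 69017/4565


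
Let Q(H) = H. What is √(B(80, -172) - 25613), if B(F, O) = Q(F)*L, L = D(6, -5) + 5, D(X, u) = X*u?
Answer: I*√27613 ≈ 166.17*I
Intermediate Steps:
L = -25 (L = 6*(-5) + 5 = -30 + 5 = -25)
B(F, O) = -25*F (B(F, O) = F*(-25) = -25*F)
√(B(80, -172) - 25613) = √(-25*80 - 25613) = √(-2000 - 25613) = √(-27613) = I*√27613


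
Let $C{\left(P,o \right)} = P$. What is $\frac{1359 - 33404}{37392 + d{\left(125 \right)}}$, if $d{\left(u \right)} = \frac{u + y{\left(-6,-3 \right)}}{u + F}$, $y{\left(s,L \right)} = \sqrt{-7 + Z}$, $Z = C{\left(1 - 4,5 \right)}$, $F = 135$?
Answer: $- \frac{16200232465300}{18903631796407} + \frac{1666340 i \sqrt{10}}{18903631796407} \approx -0.85699 + 2.7875 \cdot 10^{-7} i$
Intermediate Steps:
$Z = -3$ ($Z = 1 - 4 = -3$)
$y{\left(s,L \right)} = i \sqrt{10}$ ($y{\left(s,L \right)} = \sqrt{-7 - 3} = \sqrt{-10} = i \sqrt{10}$)
$d{\left(u \right)} = \frac{u + i \sqrt{10}}{135 + u}$ ($d{\left(u \right)} = \frac{u + i \sqrt{10}}{u + 135} = \frac{u + i \sqrt{10}}{135 + u}$)
$\frac{1359 - 33404}{37392 + d{\left(125 \right)}} = \frac{1359 - 33404}{37392 + \frac{125 + i \sqrt{10}}{135 + 125}} = - \frac{32045}{37392 + \frac{125 + i \sqrt{10}}{260}} = - \frac{32045}{37392 + \left(\frac{25}{52} + \frac{i \sqrt{10}}{260}\right)} = - \frac{32045}{\frac{1944409}{52} + \frac{i \sqrt{10}}{260}}$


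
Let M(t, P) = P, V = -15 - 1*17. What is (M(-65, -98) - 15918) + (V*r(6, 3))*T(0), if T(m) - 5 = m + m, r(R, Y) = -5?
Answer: -15216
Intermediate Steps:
V = -32 (V = -15 - 17 = -32)
T(m) = 5 + 2*m (T(m) = 5 + (m + m) = 5 + 2*m)
(M(-65, -98) - 15918) + (V*r(6, 3))*T(0) = (-98 - 15918) + (-32*(-5))*(5 + 2*0) = -16016 + 160*(5 + 0) = -16016 + 160*5 = -16016 + 800 = -15216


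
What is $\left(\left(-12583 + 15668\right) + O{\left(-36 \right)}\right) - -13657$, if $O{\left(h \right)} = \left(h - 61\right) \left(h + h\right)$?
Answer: $23726$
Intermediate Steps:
$O{\left(h \right)} = 2 h \left(-61 + h\right)$ ($O{\left(h \right)} = \left(-61 + h\right) 2 h = 2 h \left(-61 + h\right)$)
$\left(\left(-12583 + 15668\right) + O{\left(-36 \right)}\right) - -13657 = \left(\left(-12583 + 15668\right) + 2 \left(-36\right) \left(-61 - 36\right)\right) - -13657 = \left(3085 + 2 \left(-36\right) \left(-97\right)\right) + 13657 = \left(3085 + 6984\right) + 13657 = 10069 + 13657 = 23726$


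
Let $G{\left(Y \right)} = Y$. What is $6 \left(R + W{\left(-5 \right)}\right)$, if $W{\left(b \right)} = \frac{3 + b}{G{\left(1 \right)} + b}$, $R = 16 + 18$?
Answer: $207$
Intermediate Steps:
$R = 34$
$W{\left(b \right)} = \frac{3 + b}{1 + b}$
$6 \left(R + W{\left(-5 \right)}\right) = 6 \left(34 + \frac{3 - 5}{1 - 5}\right) = 6 \left(34 + \frac{1}{-4} \left(-2\right)\right) = 6 \left(34 - - \frac{1}{2}\right) = 6 \left(34 + \frac{1}{2}\right) = 6 \cdot \frac{69}{2} = 207$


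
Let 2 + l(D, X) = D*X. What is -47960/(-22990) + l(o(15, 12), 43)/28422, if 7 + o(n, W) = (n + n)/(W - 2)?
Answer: 2059271/990033 ≈ 2.0800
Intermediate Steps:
o(n, W) = -7 + 2*n/(-2 + W) (o(n, W) = -7 + (n + n)/(W - 2) = -7 + (2*n)/(-2 + W) = -7 + 2*n/(-2 + W))
l(D, X) = -2 + D*X
-47960/(-22990) + l(o(15, 12), 43)/28422 = -47960/(-22990) + (-2 + ((14 - 7*12 + 2*15)/(-2 + 12))*43)/28422 = -47960*(-1/22990) + (-2 + ((14 - 84 + 30)/10)*43)*(1/28422) = 436/209 + (-2 + ((1/10)*(-40))*43)*(1/28422) = 436/209 + (-2 - 4*43)*(1/28422) = 436/209 + (-2 - 172)*(1/28422) = 436/209 - 174*1/28422 = 436/209 - 29/4737 = 2059271/990033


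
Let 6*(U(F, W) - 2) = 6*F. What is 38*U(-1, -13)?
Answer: 38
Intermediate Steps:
U(F, W) = 2 + F (U(F, W) = 2 + (6*F)/6 = 2 + F)
38*U(-1, -13) = 38*(2 - 1) = 38*1 = 38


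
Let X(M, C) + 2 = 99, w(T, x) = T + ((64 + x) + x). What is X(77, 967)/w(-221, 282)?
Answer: 97/407 ≈ 0.23833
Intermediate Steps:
w(T, x) = 64 + T + 2*x (w(T, x) = T + (64 + 2*x) = 64 + T + 2*x)
X(M, C) = 97 (X(M, C) = -2 + 99 = 97)
X(77, 967)/w(-221, 282) = 97/(64 - 221 + 2*282) = 97/(64 - 221 + 564) = 97/407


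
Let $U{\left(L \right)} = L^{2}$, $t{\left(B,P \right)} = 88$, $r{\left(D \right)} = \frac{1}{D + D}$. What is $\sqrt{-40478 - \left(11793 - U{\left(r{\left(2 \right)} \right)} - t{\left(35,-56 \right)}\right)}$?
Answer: $\frac{i \sqrt{834927}}{4} \approx 228.44 i$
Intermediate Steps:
$r{\left(D \right)} = \frac{1}{2 D}$
$\sqrt{-40478 - \left(11793 - U{\left(r{\left(2 \right)} \right)} - t{\left(35,-56 \right)}\right)} = \sqrt{-40478 - \left(11793 - 88 - \frac{1}{16}\right)} = \sqrt{-40478 + \left(\left(\frac{1}{2} \cdot \frac{1}{2}\right)^{2} - \left(11793 - 88\right)\right)} = \sqrt{-40478 + \left(\left(\frac{1}{4}\right)^{2} - 11705\right)} = \sqrt{-40478 + \left(\frac{1}{16} - 11705\right)} = \sqrt{-40478 - \frac{187279}{16}} = \sqrt{- \frac{834927}{16}} = \frac{i \sqrt{834927}}{4}$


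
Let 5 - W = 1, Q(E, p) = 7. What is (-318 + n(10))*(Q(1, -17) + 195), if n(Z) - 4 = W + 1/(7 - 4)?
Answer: -187658/3 ≈ -62553.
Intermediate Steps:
W = 4 (W = 5 - 1*1 = 5 - 1 = 4)
n(Z) = 25/3 (n(Z) = 4 + (4 + 1/(7 - 4)) = 4 + (4 + 1/3) = 4 + (4 + ⅓) = 4 + 13/3 = 25/3)
(-318 + n(10))*(Q(1, -17) + 195) = (-318 + 25/3)*(7 + 195) = -929/3*202 = -187658/3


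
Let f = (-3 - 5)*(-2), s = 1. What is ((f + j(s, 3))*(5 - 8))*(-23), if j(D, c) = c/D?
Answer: 1311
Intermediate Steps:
f = 16 (f = -8*(-2) = 16)
((f + j(s, 3))*(5 - 8))*(-23) = ((16 + 3/1)*(5 - 8))*(-23) = ((16 + 3*1)*(-3))*(-23) = ((16 + 3)*(-3))*(-23) = (19*(-3))*(-23) = -57*(-23) = 1311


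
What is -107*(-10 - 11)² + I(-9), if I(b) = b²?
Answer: -47106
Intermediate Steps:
-107*(-10 - 11)² + I(-9) = -107*(-10 - 11)² + (-9)² = -107*(-21)² + 81 = -107*441 + 81 = -47187 + 81 = -47106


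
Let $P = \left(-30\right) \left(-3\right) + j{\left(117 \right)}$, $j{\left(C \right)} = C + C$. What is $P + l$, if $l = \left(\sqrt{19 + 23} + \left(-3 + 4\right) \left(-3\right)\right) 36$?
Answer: $216 + 36 \sqrt{42} \approx 449.31$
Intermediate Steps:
$j{\left(C \right)} = 2 C$
$P = 324$ ($P = \left(-30\right) \left(-3\right) + 2 \cdot 117 = 90 + 234 = 324$)
$l = -108 + 36 \sqrt{42}$ ($l = \left(\sqrt{42} + 1 \left(-3\right)\right) 36 = \left(\sqrt{42} - 3\right) 36 = \left(-3 + \sqrt{42}\right) 36 = -108 + 36 \sqrt{42} \approx 125.31$)
$P + l = 324 - \left(108 - 36 \sqrt{42}\right) = 216 + 36 \sqrt{42}$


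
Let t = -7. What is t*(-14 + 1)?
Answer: 91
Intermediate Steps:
t*(-14 + 1) = -7*(-14 + 1) = -7*(-13) = 91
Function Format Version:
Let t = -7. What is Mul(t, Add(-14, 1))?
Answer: 91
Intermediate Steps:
Mul(t, Add(-14, 1)) = Mul(-7, Add(-14, 1)) = Mul(-7, -13) = 91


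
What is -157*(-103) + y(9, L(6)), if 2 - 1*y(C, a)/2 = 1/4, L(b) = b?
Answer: 32349/2 ≈ 16175.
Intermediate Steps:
y(C, a) = 7/2 (y(C, a) = 4 - 2/4 = 4 - 2*¼ = 4 - ½ = 7/2)
-157*(-103) + y(9, L(6)) = -157*(-103) + 7/2 = 16171 + 7/2 = 32349/2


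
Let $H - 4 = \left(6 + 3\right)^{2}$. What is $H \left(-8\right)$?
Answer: $-680$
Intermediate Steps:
$H = 85$ ($H = 4 + \left(6 + 3\right)^{2} = 4 + 9^{2} = 4 + 81 = 85$)
$H \left(-8\right) = 85 \left(-8\right) = -680$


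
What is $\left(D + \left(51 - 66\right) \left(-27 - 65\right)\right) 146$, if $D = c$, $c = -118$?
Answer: $184252$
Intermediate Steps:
$D = -118$
$\left(D + \left(51 - 66\right) \left(-27 - 65\right)\right) 146 = \left(-118 + \left(51 - 66\right) \left(-27 - 65\right)\right) 146 = \left(-118 - -1380\right) 146 = \left(-118 + 1380\right) 146 = 1262 \cdot 146 = 184252$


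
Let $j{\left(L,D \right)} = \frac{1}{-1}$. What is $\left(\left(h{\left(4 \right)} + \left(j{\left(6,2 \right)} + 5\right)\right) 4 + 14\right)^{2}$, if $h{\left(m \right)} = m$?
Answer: $2116$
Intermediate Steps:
$j{\left(L,D \right)} = -1$
$\left(\left(h{\left(4 \right)} + \left(j{\left(6,2 \right)} + 5\right)\right) 4 + 14\right)^{2} = \left(\left(4 + \left(-1 + 5\right)\right) 4 + 14\right)^{2} = \left(\left(4 + 4\right) 4 + 14\right)^{2} = \left(8 \cdot 4 + 14\right)^{2} = \left(32 + 14\right)^{2} = 46^{2} = 2116$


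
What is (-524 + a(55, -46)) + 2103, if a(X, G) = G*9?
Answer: 1165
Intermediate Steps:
a(X, G) = 9*G
(-524 + a(55, -46)) + 2103 = (-524 + 9*(-46)) + 2103 = (-524 - 414) + 2103 = -938 + 2103 = 1165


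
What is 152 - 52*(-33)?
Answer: 1868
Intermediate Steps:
152 - 52*(-33) = 152 + 1716 = 1868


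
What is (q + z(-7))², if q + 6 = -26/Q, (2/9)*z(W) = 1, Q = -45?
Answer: 6889/8100 ≈ 0.85049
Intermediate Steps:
z(W) = 9/2 (z(W) = (9/2)*1 = 9/2)
q = -244/45 (q = -6 - 26/(-45) = -6 - 26*(-1/45) = -6 + 26/45 = -244/45 ≈ -5.4222)
(q + z(-7))² = (-244/45 + 9/2)² = (-83/90)² = 6889/8100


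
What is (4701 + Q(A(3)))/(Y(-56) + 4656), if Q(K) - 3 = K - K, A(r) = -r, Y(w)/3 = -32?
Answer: 98/95 ≈ 1.0316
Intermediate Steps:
Y(w) = -96 (Y(w) = 3*(-32) = -96)
Q(K) = 3 (Q(K) = 3 + (K - K) = 3 + 0 = 3)
(4701 + Q(A(3)))/(Y(-56) + 4656) = (4701 + 3)/(-96 + 4656) = 4704/4560 = 4704*(1/4560) = 98/95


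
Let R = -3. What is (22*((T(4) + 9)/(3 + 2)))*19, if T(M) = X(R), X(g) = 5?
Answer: 5852/5 ≈ 1170.4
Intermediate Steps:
T(M) = 5
(22*((T(4) + 9)/(3 + 2)))*19 = (22*((5 + 9)/(3 + 2)))*19 = (22*(14/5))*19 = (308/5)*19 = 5852/5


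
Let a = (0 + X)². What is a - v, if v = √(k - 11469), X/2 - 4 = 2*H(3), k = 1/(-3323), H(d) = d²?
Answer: 1936 - 16*I*√494704979/3323 ≈ 1936.0 - 107.09*I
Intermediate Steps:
k = -1/3323 ≈ -0.00030093
X = 44 (X = 8 + 2*(2*3²) = 8 + 2*(2*9) = 8 + 2*18 = 8 + 36 = 44)
v = 16*I*√494704979/3323 (v = √(-1/3323 - 11469) = √(-38111488/3323) = 16*I*√494704979/3323 ≈ 107.09*I)
a = 1936 (a = (0 + 44)² = 44² = 1936)
a - v = 1936 - 16*I*√494704979/3323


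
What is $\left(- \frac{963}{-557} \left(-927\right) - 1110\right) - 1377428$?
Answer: $- \frac{768738367}{557} \approx -1.3801 \cdot 10^{6}$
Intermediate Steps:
$\left(- \frac{963}{-557} \left(-927\right) - 1110\right) - 1377428 = \left(\left(-963\right) \left(- \frac{1}{557}\right) \left(-927\right) - 1110\right) - 1377428 = \left(\frac{963}{557} \left(-927\right) - 1110\right) - 1377428 = \left(- \frac{892701}{557} - 1110\right) - 1377428 = - \frac{1510971}{557} - 1377428 = - \frac{768738367}{557}$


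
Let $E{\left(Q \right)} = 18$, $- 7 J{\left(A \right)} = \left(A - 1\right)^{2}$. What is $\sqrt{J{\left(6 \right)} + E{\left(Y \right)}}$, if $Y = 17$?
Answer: $\frac{\sqrt{707}}{7} \approx 3.7985$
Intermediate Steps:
$J{\left(A \right)} = - \frac{\left(-1 + A\right)^{2}}{7}$ ($J{\left(A \right)} = - \frac{\left(A - 1\right)^{2}}{7} = - \frac{\left(-1 + A\right)^{2}}{7}$)
$\sqrt{J{\left(6 \right)} + E{\left(Y \right)}} = \sqrt{- \frac{\left(-1 + 6\right)^{2}}{7} + 18} = \sqrt{- \frac{5^{2}}{7} + 18} = \sqrt{\left(- \frac{1}{7}\right) 25 + 18} = \sqrt{- \frac{25}{7} + 18} = \sqrt{\frac{101}{7}} = \frac{\sqrt{707}}{7}$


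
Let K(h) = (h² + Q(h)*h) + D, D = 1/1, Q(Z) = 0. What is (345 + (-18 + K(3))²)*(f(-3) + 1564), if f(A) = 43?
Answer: 657263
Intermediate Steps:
D = 1
K(h) = 1 + h² (K(h) = (h² + 0*h) + 1 = (h² + 0) + 1 = h² + 1 = 1 + h²)
(345 + (-18 + K(3))²)*(f(-3) + 1564) = (345 + (-18 + (1 + 3²))²)*(43 + 1564) = (345 + (-18 + (1 + 9))²)*1607 = (345 + (-18 + 10)²)*1607 = (345 + (-8)²)*1607 = (345 + 64)*1607 = 409*1607 = 657263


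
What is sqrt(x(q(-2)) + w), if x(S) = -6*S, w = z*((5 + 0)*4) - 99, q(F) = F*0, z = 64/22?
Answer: I*sqrt(4939)/11 ≈ 6.3889*I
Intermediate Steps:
z = 32/11 (z = 64*(1/22) = 32/11 ≈ 2.9091)
q(F) = 0
w = -449/11 (w = 32*((5 + 0)*4)/11 - 99 = 32*(5*4)/11 - 99 = (32/11)*20 - 99 = 640/11 - 99 = -449/11 ≈ -40.818)
sqrt(x(q(-2)) + w) = sqrt(-6*0 - 449/11) = sqrt(0 - 449/11) = sqrt(-449/11) = I*sqrt(4939)/11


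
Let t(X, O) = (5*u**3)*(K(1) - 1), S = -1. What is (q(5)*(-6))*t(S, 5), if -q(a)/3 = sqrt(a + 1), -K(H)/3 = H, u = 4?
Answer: -23040*sqrt(6) ≈ -56436.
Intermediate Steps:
K(H) = -3*H
q(a) = -3*sqrt(1 + a) (q(a) = -3*sqrt(a + 1) = -3*sqrt(1 + a))
t(X, O) = -1280 (t(X, O) = (5*4**3)*(-3*1 - 1) = (5*64)*(-3 - 1) = 320*(-4) = -1280)
(q(5)*(-6))*t(S, 5) = (-3*sqrt(1 + 5)*(-6))*(-1280) = (-3*sqrt(6)*(-6))*(-1280) = (18*sqrt(6))*(-1280) = -23040*sqrt(6)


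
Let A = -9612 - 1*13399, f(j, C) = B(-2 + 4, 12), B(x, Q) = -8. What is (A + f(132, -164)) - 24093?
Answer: -47112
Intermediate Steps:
f(j, C) = -8
A = -23011 (A = -9612 - 13399 = -23011)
(A + f(132, -164)) - 24093 = (-23011 - 8) - 24093 = -23019 - 24093 = -47112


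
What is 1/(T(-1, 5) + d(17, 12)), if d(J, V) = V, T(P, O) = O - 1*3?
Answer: 1/14 ≈ 0.071429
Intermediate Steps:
T(P, O) = -3 + O (T(P, O) = O - 3 = -3 + O)
1/(T(-1, 5) + d(17, 12)) = 1/((-3 + 5) + 12) = 1/(2 + 12) = 1/14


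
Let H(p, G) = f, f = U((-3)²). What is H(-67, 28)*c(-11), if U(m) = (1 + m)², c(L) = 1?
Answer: 100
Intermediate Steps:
f = 100 (f = (1 + (-3)²)² = (1 + 9)² = 10² = 100)
H(p, G) = 100
H(-67, 28)*c(-11) = 100*1 = 100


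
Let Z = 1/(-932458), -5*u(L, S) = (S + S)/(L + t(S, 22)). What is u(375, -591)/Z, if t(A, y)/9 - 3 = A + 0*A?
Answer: 367388452/8195 ≈ 44831.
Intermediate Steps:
t(A, y) = 27 + 9*A (t(A, y) = 27 + 9*(A + 0*A) = 27 + 9*(A + 0) = 27 + 9*A)
u(L, S) = -2*S/(5*(27 + L + 9*S)) (u(L, S) = -(S + S)/(5*(L + (27 + 9*S))) = -2*S/(5*(27 + L + 9*S)))
Z = -1/932458 ≈ -1.0724e-6
u(375, -591)/Z = (-2*(-591)/(135 + 5*375 + 45*(-591)))/(-1/932458) = -2*(-591)/(135 + 1875 - 26595)*(-932458) = -2*(-591)/(-24585)*(-932458) = -2*(-591)*(-1/24585)*(-932458) = -394/8195*(-932458) = 367388452/8195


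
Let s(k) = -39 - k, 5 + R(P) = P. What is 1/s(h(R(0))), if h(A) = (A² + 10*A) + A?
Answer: -⅑ ≈ -0.11111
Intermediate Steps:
R(P) = -5 + P
h(A) = A² + 11*A
1/s(h(R(0))) = 1/(-39 - (-5 + 0)*(11 + (-5 + 0))) = 1/(-39 - (-5)*(11 - 5)) = 1/(-39 - (-5)*6) = 1/(-39 - 1*(-30)) = 1/(-39 + 30) = 1/(-9) = -⅑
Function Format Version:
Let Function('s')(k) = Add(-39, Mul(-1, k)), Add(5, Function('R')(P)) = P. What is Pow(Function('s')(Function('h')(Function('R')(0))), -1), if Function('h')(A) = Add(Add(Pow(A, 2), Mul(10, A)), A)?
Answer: Rational(-1, 9) ≈ -0.11111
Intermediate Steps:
Function('R')(P) = Add(-5, P)
Function('h')(A) = Add(Pow(A, 2), Mul(11, A))
Pow(Function('s')(Function('h')(Function('R')(0))), -1) = Pow(Add(-39, Mul(-1, Mul(Add(-5, 0), Add(11, Add(-5, 0))))), -1) = Pow(Add(-39, Mul(-1, Mul(-5, Add(11, -5)))), -1) = Pow(Add(-39, Mul(-1, Mul(-5, 6))), -1) = Pow(Add(-39, Mul(-1, -30)), -1) = Pow(Add(-39, 30), -1) = Pow(-9, -1) = Rational(-1, 9)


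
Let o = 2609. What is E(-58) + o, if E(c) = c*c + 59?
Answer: 6032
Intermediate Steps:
E(c) = 59 + c² (E(c) = c² + 59 = 59 + c²)
E(-58) + o = (59 + (-58)²) + 2609 = (59 + 3364) + 2609 = 3423 + 2609 = 6032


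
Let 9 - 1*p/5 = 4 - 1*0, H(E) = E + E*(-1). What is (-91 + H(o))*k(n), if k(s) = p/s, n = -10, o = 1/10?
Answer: 455/2 ≈ 227.50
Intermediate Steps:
o = ⅒ ≈ 0.10000
H(E) = 0 (H(E) = E - E = 0)
p = 25 (p = 45 - 5*(4 - 1*0) = 45 - 5*(4 + 0) = 45 - 5*4 = 45 - 20 = 25)
k(s) = 25/s
(-91 + H(o))*k(n) = (-91 + 0)*(25/(-10)) = -2275*(-1)/10 = -91*(-5/2) = 455/2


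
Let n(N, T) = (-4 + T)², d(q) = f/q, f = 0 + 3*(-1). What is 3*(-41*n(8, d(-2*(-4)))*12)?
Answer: -452025/16 ≈ -28252.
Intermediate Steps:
f = -3 (f = 0 - 3 = -3)
d(q) = -3/q
3*(-41*n(8, d(-2*(-4)))*12) = 3*(-41*(-4 - 3/((-2*(-4))))²*12) = 3*(-41*(-4 - 3/8)²*12) = 3*(-41*(-35/8)²*12) = 3*(-41*1225/64*12) = 3*(-50225/64*12) = 3*(-150675/16) = -452025/16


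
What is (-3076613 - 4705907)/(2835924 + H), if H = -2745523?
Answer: -7782520/90401 ≈ -86.089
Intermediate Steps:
(-3076613 - 4705907)/(2835924 + H) = (-3076613 - 4705907)/(2835924 - 2745523) = -7782520/90401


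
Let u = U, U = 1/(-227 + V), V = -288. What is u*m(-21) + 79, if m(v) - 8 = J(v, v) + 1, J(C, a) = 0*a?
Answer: 40676/515 ≈ 78.983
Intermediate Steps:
J(C, a) = 0
U = -1/515 (U = 1/(-227 - 288) = 1/(-515) = -1/515 ≈ -0.0019417)
m(v) = 9 (m(v) = 8 + (0 + 1) = 8 + 1 = 9)
u = -1/515 ≈ -0.0019417
u*m(-21) + 79 = -1/515*9 + 79 = -9/515 + 79 = 40676/515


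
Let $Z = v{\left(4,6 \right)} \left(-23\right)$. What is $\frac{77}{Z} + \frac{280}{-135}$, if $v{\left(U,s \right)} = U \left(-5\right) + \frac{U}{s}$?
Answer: $- \frac{68467}{36018} \approx -1.9009$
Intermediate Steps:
$v{\left(U,s \right)} = - 5 U + \frac{U}{s}$
$Z = \frac{1334}{3}$ ($Z = \left(\left(-5\right) 4 + \frac{4}{6}\right) \left(-23\right) = \left(-20 + 4 \cdot \frac{1}{6}\right) \left(-23\right) = \left(-20 + \frac{2}{3}\right) \left(-23\right) = \left(- \frac{58}{3}\right) \left(-23\right) = \frac{1334}{3} \approx 444.67$)
$\frac{77}{Z} + \frac{280}{-135} = \frac{77}{\frac{1334}{3}} + \frac{280}{-135} = 77 \cdot \frac{3}{1334} + 280 \left(- \frac{1}{135}\right) = \frac{231}{1334} - \frac{56}{27} = - \frac{68467}{36018}$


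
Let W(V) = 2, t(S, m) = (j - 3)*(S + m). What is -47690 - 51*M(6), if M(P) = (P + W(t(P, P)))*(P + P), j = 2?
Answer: -52586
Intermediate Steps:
t(S, m) = -S - m (t(S, m) = (2 - 3)*(S + m) = -(S + m) = -S - m)
M(P) = 2*P*(2 + P) (M(P) = (P + 2)*(P + P) = (2 + P)*(2*P) = 2*P*(2 + P))
-47690 - 51*M(6) = -47690 - 102*6*(2 + 6) = -47690 - 102*6*8 = -47690 - 51*96 = -47690 - 4896 = -52586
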